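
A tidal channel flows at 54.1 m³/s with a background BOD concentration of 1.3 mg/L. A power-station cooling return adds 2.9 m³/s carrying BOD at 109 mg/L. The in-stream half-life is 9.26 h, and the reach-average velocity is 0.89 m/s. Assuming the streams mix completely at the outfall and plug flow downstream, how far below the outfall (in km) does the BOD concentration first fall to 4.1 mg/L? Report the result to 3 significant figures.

After mixing, C = (54.10·1.300 + 2.900·109.0) / 57.00 = 386.4/57.00 = 6.779 mg/L.
Half-life 9.26 h → k = ln 2 / 9.26 = 0.07485 h⁻¹ = 1.796 d⁻¹.
Set 6.779·exp(−k·t) = 4.1 → t = ln(6.779/4.1)/k = 24190 s = 6.719 h.
Distance = v·t = 0.89·24190 = 21530 m = 21.53 km.

21.5 km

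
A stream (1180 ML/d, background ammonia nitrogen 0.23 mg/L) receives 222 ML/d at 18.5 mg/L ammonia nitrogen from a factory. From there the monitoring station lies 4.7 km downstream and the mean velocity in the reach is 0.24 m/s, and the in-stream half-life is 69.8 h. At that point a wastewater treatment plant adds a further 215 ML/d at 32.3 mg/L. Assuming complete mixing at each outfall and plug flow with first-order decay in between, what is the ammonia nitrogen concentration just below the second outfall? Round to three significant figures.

6.86 mg/L

Mixed concentration C = ΣQC/ΣQ = (1180·0.2300 + 222.0·18.50) / 1402 = 4378/1402 = 3.123 mg/L; combined flow 1402 ML/d.
Travel time t = 4.7·1000 / 0.24 = 19580 s = 5.440 h.
Half-life 69.8 h → k = ln 2 / 69.8 = 0.009930 h⁻¹ = 0.2383 d⁻¹.
Applying C = C₀e^(−kt): 3.123 × 0.9474 = 2.959 mg/L.
At the second outfall, C = (1402·2.959 + 215.0·32.30) / (1402 + 215.0) = 6.860 mg/L.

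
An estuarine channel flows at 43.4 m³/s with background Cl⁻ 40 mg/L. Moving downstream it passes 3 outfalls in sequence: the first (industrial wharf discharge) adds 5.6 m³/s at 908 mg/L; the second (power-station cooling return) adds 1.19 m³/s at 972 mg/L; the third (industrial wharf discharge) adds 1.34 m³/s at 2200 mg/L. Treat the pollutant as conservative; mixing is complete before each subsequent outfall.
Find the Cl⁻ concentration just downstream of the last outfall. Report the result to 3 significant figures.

212 mg/L

Outfall 1: combined Q = 49.00 m³/s; C = (43.40·40.00 + 5.600·908.0)/49.00 = 139.2 mg/L.
Outfall 2: combined Q = 50.19 m³/s; C = (49.00·139.2 + 1.190·972.0)/50.19 = 158.9 mg/L.
Outfall 3: combined Q = 51.53 m³/s; C = (50.19·158.9 + 1.340·2200)/51.53 = 212.0 mg/L.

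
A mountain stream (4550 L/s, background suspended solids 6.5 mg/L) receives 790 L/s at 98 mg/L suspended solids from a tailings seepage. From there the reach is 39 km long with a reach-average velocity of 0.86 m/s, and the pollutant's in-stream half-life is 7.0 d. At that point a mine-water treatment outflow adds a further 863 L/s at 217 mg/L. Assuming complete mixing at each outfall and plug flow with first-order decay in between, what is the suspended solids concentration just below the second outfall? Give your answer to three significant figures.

Conservation of mass: C = (4550·6.500 + 790.0·98.00) / 5340 = 107000/5340 = 20.04 mg/L; combined flow 5340 L/s.
Travel time t = 39·1000 / 0.86 = 45350 s = 12.60 h.
Half-life 7.0 d → k = ln 2 / 7.0 = 0.09902 d⁻¹.
Applying C = C₀e^(−kt): 20.04 × 0.9494 = 19.02 mg/L.
Second outfall: C = (5340·19.02 + 863.0·217.0)/6203 = 46.57 mg/L.

46.6 mg/L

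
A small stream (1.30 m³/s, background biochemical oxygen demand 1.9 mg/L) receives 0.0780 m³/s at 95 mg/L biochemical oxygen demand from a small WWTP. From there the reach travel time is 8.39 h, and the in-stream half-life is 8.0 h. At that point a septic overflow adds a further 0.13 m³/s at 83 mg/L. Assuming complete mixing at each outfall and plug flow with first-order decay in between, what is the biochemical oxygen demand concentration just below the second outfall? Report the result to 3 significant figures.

10.3 mg/L

Flow-weighted average: C = (1.300·1.900 + 0.07800·95.00) / 1.378 = 9.880/1.378 = 7.170 mg/L; combined flow 1.378 m³/s.
Half-life 8.0 h → k = ln 2 / 8.0 = 0.08664 h⁻¹ = 2.079 d⁻¹.
First-order decay: C = 7.170·exp(−k·t) = 7.170·0.4834 = 3.466 mg/L.
At the second outfall, C = (1.378·3.466 + 0.1300·83.00) / (1.378 + 0.1300) = 10.32 mg/L.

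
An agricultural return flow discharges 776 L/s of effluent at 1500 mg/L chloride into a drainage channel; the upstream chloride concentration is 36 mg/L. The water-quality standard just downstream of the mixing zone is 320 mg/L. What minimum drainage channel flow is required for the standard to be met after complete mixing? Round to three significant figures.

3220 L/s

Set C_mix = 320: (Q·36.00 + 776.0·1500) / (Q + 776.0) = 320
→ Q = 776.0·(1500 − 320)/(320 − 36.00) = 3224 L/s.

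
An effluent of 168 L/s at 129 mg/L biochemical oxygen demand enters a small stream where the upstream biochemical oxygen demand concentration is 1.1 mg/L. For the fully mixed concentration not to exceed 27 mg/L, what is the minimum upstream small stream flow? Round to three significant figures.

662 L/s

Set C_mix = 27: (Q·1.100 + 168.0·129.0) / (Q + 168.0) = 27
→ Q = 168.0·(129.0 − 27)/(27 − 1.100) = 661.6 L/s.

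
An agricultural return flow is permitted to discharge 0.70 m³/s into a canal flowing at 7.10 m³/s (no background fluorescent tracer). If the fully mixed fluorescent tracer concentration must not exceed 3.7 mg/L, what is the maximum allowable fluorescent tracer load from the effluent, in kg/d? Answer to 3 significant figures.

2490 kg/d

Mass balance at the limit: 7.100·0 + 0.7000·Cₑ = 7.800·3.7 → Cₑ = 41.23 mg/L.
Load = 0.7000 m³/s × 41.23 g/m³ × 86 400 s/d = 2494 kg/d.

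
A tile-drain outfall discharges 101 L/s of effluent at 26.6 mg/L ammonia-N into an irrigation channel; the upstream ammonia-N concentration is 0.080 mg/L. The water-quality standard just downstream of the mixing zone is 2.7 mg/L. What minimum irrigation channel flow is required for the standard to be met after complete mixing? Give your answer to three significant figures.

921 L/s

Set C_mix = 2.7: (Q·0.08000 + 101.0·26.60) / (Q + 101.0) = 2.7
→ Q = 101.0·(26.60 − 2.7)/(2.7 − 0.08000) = 921.3 L/s.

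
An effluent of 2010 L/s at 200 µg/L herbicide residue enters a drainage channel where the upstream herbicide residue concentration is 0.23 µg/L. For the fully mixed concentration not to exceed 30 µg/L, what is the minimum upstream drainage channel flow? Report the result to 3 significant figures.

Set C_mix = 30: (Q·0.2300 + 2010·200.0) / (Q + 2010) = 30
→ Q = 2010·(200.0 − 30)/(30 − 0.2300) = 11480 L/s.

11500 L/s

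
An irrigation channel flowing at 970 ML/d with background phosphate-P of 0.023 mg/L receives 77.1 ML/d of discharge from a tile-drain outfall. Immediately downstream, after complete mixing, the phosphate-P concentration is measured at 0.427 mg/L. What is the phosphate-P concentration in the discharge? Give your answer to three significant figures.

5.51 mg/L

Mass balance: 970.0·0.02300 + 77.10·Cₑ = 1047·0.4270
→ Cₑ = (1047·0.4270 − 970.0·0.02300) / 77.10 = 5.510 mg/L.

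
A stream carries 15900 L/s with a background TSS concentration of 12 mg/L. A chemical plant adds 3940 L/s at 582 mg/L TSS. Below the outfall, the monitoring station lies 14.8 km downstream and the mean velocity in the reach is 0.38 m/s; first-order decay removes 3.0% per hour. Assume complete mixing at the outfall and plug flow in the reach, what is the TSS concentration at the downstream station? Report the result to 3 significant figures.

90.0 mg/L

Mass balance: C = (15900·12.00 + 3940·582.0) / 19840 = 2484000/19840 = 125.2 mg/L.
Travel time t = 14.8·1000 / 0.38 = 38950 s = 10.82 h.
3.0%/h lost → k = −ln(1 − 0.03) = 0.03046 h⁻¹.
After decay, C = 125.2 × e^(−kt) = 125.2 × 0.7193 = 90.05 mg/L.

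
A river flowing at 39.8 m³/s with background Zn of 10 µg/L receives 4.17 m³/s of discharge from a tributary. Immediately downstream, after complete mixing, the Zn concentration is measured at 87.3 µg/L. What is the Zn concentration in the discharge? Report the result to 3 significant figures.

Mass balance: 39.80·10.00 + 4.170·Cₑ = 43.97·87.30
→ Cₑ = (43.97·87.30 − 39.80·10.00) / 4.170 = 825.1 µg/L.

825 µg/L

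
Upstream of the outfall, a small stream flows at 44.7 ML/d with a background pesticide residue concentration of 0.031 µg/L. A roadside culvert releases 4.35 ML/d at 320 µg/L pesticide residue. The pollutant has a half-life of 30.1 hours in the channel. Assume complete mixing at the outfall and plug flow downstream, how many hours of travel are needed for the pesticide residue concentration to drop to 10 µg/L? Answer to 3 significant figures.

Flow-weighted average: C = (44.70·0.03100 + 4.350·320.0) / 49.05 = 1393/49.05 = 28.41 µg/L.
Half-life 30.1 h → k = ln 2 / 30.1 = 0.02303 h⁻¹ = 0.5527 d⁻¹.
28.41·exp(−k·t) = 10 → t = ln(28.41/10)/k = 163200 s = 45.34 h.

45.3 h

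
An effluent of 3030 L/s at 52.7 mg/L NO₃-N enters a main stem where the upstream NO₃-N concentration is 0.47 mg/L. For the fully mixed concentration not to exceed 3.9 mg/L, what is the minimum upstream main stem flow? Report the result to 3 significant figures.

Set C_mix = 3.9: (Q·0.4700 + 3030·52.70) / (Q + 3030) = 3.9
→ Q = 3030·(52.70 − 3.9)/(3.9 − 0.4700) = 43110 L/s.

43100 L/s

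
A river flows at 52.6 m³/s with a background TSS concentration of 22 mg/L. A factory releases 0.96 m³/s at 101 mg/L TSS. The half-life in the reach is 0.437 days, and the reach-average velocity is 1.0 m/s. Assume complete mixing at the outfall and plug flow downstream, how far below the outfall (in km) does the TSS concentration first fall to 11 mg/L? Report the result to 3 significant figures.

41.2 km

Mass balance: C = (52.60·22.00 + 0.9600·101.0) / 53.56 = 1254/53.56 = 23.42 mg/L.
Half-life 0.437 d → k = ln 2 / 0.437 = 1.586 d⁻¹.
Set 23.42·exp(−k·t) = 11 → t = ln(23.42/11)/k = 41150 s = 11.43 h.
Distance = v·t = 1.0·41150 = 41150 m = 41.15 km.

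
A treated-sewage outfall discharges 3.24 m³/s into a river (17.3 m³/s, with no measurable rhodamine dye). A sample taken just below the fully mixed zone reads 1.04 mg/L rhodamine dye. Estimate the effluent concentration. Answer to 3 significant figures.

6.59 mg/L

Mass balance: 17.30·0 + 3.240·Cₑ = 20.54·1.040
→ Cₑ = (20.54·1.040 − 17.30·0) / 3.240 = 6.593 mg/L.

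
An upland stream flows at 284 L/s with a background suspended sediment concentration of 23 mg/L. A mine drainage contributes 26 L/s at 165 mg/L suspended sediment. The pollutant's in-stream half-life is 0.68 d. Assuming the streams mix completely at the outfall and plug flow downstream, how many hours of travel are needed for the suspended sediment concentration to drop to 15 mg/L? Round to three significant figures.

Mass balance: C = (284.0·23.00 + 26.00·165.0) / 310.0 = 10820/310.0 = 34.91 mg/L.
Half-life 0.68 d → k = ln 2 / 0.68 = 1.019 d⁻¹.
34.91·exp(−k·t) = 15 → t = ln(34.91/15)/k = 71600 s = 19.89 h.

19.9 h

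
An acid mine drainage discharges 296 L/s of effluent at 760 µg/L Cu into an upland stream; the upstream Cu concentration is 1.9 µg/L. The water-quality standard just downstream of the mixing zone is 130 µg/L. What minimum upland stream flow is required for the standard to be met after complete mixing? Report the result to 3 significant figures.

Set C_mix = 130: (Q·1.900 + 296.0·760.0) / (Q + 296.0) = 130
→ Q = 296.0·(760.0 − 130)/(130 − 1.900) = 1456 L/s.

1460 L/s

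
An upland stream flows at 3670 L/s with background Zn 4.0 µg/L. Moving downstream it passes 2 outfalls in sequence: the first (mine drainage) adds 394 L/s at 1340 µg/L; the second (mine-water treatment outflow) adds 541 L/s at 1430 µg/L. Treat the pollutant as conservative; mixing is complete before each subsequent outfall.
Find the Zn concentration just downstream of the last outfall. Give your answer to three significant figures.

286 µg/L

After outfall 1: Q = 3670 + 394.0 = 4064 L/s; C = (3670·4.000 + 394.0·1340)/4064 = 133.5 µg/L.
After outfall 2: Q = 4064 + 541.0 = 4605 L/s; C = (4064·133.5 + 541.0·1430)/4605 = 285.8 µg/L.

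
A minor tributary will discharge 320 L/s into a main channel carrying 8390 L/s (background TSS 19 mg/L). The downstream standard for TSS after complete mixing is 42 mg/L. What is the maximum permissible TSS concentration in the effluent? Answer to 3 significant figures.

At the limit, (Qr·Cr + Qe·Cₑ)/(Qr + Qe) = 42:
Cₑ = (8710·42 − 8390·19.00) / 320.0 = 645.0 mg/L.

645 mg/L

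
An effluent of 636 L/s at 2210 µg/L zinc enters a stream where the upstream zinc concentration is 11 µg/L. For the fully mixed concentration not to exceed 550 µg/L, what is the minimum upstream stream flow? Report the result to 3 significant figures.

1960 L/s

Set C_mix = 550: (Q·11.00 + 636.0·2210) / (Q + 636.0) = 550
→ Q = 636.0·(2210 − 550)/(550 − 11.00) = 1959 L/s.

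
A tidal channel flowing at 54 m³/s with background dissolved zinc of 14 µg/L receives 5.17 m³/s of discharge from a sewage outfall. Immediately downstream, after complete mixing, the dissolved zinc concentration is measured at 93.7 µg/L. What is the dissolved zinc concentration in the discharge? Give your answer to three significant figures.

926 µg/L

Mass balance: 54.00·14.00 + 5.170·Cₑ = 59.17·93.70
→ Cₑ = (59.17·93.70 − 54.00·14.00) / 5.170 = 926.2 µg/L.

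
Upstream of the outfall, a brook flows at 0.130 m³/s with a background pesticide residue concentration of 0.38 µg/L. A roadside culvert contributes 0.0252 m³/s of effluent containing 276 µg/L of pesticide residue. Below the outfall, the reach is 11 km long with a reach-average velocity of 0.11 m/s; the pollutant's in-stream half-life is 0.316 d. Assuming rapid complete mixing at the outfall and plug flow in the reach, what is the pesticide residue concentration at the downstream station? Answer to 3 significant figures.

3.56 µg/L

Flow-weighted average: C = (0.1300·0.3800 + 0.02520·276.0) / 0.1552 = 7.005/0.1552 = 45.13 µg/L.
Travel time t = 11·1000 / 0.11 = 100000 s = 27.78 h.
Half-life 0.316 d → k = ln 2 / 0.316 = 2.194 d⁻¹.
After decay, C = 45.13 × e^(−kt) = 45.13 × 0.07896 = 3.564 µg/L.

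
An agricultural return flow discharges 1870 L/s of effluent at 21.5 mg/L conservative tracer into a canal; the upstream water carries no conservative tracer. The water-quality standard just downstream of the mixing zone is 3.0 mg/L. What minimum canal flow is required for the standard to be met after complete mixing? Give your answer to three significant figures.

Set C_mix = 3.0: (Q·0 + 1870·21.50) / (Q + 1870) = 3.0
→ Q = 1870·(21.50 − 3.0)/(3.0 − 0) = 11530 L/s.

11500 L/s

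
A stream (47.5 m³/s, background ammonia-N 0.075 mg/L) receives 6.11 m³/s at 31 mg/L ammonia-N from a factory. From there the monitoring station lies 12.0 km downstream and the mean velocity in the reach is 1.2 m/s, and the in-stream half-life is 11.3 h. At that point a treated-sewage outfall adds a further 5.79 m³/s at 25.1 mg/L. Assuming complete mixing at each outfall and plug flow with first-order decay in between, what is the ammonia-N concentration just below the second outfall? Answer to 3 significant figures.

5.19 mg/L

After mixing, C = (47.50·0.07500 + 6.110·31.00) / 53.61 = 193.0/53.61 = 3.600 mg/L; combined flow 53.61 m³/s.
Travel time t = 12.0·1000 / 1.2 = 10000 s = 2.778 h.
Half-life 11.3 h → k = ln 2 / 11.3 = 0.06134 h⁻¹ = 1.472 d⁻¹.
Applying C = C₀e^(−kt): 3.600 × 0.8433 = 3.036 mg/L.
Second outfall: C = (53.61·3.036 + 5.790·25.10)/59.40 = 5.186 mg/L.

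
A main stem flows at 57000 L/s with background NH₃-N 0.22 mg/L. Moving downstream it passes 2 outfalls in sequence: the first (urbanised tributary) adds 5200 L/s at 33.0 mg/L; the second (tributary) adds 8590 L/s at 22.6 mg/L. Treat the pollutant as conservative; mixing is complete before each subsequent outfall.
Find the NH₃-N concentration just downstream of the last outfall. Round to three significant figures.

Below outfall 1: Q → 62200 L/s, C = (57000·0.2200 + 5200·33.00)/62200 = 2.960 mg/L.
Below outfall 2: Q → 70790 L/s, C = (62200·2.960 + 8590·22.60)/70790 = 5.344 mg/L.

5.34 mg/L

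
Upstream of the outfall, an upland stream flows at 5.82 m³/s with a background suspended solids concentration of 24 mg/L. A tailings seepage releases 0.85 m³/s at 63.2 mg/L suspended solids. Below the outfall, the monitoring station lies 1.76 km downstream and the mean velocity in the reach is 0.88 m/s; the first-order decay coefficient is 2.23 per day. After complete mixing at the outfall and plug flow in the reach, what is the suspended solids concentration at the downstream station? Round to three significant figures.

Mass balance: C = (5.820·24.00 + 0.8500·63.20) / 6.670 = 193.4/6.670 = 29.00 mg/L.
Travel time t = 1.76·1000 / 0.88 = 2000 s = 0.5556 h.
Applying C = C₀e^(−kt): 29.00 × 0.9497 = 27.54 mg/L.

27.5 mg/L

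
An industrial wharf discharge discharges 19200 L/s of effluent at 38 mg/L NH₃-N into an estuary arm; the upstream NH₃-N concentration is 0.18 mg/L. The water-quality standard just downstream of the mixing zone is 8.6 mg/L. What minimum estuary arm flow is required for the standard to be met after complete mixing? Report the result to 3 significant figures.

Set C_mix = 8.6: (Q·0.1800 + 19200·38.00) / (Q + 19200) = 8.6
→ Q = 19200·(38.00 − 8.6)/(8.6 − 0.1800) = 67040 L/s.

67000 L/s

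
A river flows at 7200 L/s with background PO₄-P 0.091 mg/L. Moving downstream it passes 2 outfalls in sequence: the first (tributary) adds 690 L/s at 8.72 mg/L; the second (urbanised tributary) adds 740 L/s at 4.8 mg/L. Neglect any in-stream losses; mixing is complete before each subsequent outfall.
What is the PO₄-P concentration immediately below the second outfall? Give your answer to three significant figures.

Outfall 1: combined Q = 7890 L/s; C = (7200·0.09100 + 690.0·8.720)/7890 = 0.8456 mg/L.
Outfall 2: combined Q = 8630 L/s; C = (7890·0.8456 + 740.0·4.800)/8630 = 1.185 mg/L.

1.18 mg/L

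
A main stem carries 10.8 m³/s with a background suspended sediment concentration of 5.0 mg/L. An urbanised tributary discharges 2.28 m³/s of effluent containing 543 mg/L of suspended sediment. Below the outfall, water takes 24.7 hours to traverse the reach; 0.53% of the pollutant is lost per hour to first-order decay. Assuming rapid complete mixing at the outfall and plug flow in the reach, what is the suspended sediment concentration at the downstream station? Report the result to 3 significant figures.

Mass balance: C = (10.80·5.000 + 2.280·543.0) / 13.08 = 1292/13.08 = 98.78 mg/L.
0.53%/h lost → k = −ln(1 − 0.0053) = 0.005314 h⁻¹.
Decay over the reach: 98.78·exp(−kt) = 98.78·0.8770 = 86.63 mg/L.

86.6 mg/L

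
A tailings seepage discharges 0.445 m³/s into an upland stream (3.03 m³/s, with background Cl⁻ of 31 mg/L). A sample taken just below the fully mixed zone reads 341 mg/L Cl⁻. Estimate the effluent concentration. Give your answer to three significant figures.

Mass balance: 3.030·31.00 + 0.4450·Cₑ = 3.475·341.0
→ Cₑ = (3.475·341.0 − 3.030·31.00) / 0.4450 = 2452 mg/L.

2450 mg/L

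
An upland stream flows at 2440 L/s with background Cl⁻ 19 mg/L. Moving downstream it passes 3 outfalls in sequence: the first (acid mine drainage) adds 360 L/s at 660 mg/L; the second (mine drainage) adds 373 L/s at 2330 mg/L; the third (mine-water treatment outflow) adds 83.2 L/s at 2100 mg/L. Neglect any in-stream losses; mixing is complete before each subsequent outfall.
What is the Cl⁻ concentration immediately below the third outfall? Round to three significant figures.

408 mg/L

After outfall 1: Q = 2440 + 360.0 = 2800 L/s; C = (2440·19.00 + 360.0·660.0)/2800 = 101.4 mg/L.
After outfall 2: Q = 2800 + 373.0 = 3173 L/s; C = (2800·101.4 + 373.0·2330)/3173 = 363.4 mg/L.
After outfall 3: Q = 3173 + 83.20 = 3256 L/s; C = (3173·363.4 + 83.20·2100)/3256 = 407.8 mg/L.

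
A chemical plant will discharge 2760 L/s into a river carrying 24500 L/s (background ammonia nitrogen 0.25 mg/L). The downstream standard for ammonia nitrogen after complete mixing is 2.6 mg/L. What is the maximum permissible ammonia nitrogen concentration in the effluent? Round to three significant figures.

At the limit, (Qr·Cr + Qe·Cₑ)/(Qr + Qe) = 2.6:
Cₑ = (27260·2.6 − 24500·0.2500) / 2760 = 23.46 mg/L.

23.5 mg/L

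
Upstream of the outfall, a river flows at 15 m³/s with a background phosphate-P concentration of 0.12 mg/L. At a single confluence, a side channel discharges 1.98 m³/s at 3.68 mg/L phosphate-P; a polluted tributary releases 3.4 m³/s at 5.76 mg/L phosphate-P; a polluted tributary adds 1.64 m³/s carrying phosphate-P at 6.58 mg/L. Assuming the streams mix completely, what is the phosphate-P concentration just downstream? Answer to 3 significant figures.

Mass balance: C = (15.00·0.1200 + 1.980·3.680 + 3.400·5.760 + 1.640·6.580) / 22.02 = 39.46/22.02 = 1.792 mg/L.

1.79 mg/L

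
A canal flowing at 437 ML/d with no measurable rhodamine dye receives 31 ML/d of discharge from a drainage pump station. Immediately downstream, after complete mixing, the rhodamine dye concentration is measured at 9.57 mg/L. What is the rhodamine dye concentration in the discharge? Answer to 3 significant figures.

144 mg/L

Mass balance: 437.0·0 + 31.00·Cₑ = 468.0·9.570
→ Cₑ = (468.0·9.570 − 437.0·0) / 31.00 = 144.5 mg/L.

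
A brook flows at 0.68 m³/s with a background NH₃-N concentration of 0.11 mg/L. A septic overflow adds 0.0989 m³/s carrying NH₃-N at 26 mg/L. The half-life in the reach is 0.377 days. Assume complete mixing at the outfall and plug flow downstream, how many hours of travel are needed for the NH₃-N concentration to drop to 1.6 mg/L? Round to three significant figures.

Conservation of mass: C = (0.6800·0.1100 + 0.09890·26.00) / 0.7789 = 2.646/0.7789 = 3.397 mg/L.
Half-life 0.377 d → k = ln 2 / 0.377 = 1.839 d⁻¹.
3.397·exp(−k·t) = 1.6 → t = ln(3.397/1.6)/k = 35390 s = 9.829 h.

9.83 h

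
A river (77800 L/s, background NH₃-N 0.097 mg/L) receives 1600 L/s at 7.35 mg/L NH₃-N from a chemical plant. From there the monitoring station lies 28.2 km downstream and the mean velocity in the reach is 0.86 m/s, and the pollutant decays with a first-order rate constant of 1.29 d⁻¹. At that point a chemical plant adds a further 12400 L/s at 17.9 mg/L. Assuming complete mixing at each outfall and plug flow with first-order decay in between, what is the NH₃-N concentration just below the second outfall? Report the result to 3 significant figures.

After mixing, C = (77800·0.09700 + 1600·7.350) / 79400 = 19310/79400 = 0.2432 mg/L; combined flow 79400 L/s.
Travel time t = 28.2·1000 / 0.86 = 32790 s = 9.109 h.
Decay over the reach: 0.2432·exp(−kt) = 0.2432·0.6129 = 0.1490 mg/L.
Second outfall: C = (79400·0.1490 + 12400·17.90)/91800 = 2.547 mg/L.

2.55 mg/L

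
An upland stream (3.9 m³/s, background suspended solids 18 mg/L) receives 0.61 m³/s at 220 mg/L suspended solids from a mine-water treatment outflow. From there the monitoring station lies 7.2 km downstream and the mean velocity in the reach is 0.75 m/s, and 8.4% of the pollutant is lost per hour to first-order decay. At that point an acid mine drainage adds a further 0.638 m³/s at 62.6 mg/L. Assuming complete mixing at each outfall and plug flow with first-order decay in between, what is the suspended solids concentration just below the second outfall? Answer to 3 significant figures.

Mass balance: C = (3.900·18.00 + 0.6100·220.0) / 4.510 = 204.4/4.510 = 45.32 mg/L; combined flow 4.510 m³/s.
Travel time t = 7.2·1000 / 0.75 = 9600 s = 2.667 h.
8.4%/h lost → k = −ln(1 − 0.084) = 0.08774 h⁻¹.
First-order decay: C = 45.32·exp(−k·t) = 45.32·0.7914 = 35.87 mg/L.
Second outfall: C = (4.510·35.87 + 0.6380·62.60)/5.148 = 39.18 mg/L.

39.2 mg/L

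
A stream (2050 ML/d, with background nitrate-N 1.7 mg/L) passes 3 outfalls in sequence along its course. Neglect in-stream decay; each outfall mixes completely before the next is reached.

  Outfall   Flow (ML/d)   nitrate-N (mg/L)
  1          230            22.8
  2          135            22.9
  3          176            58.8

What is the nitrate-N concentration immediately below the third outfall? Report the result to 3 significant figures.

8.56 mg/L

Below outfall 1: Q → 2280 ML/d, C = (2050·1.700 + 230.0·22.80)/2280 = 3.829 mg/L.
Below outfall 2: Q → 2415 ML/d, C = (2280·3.829 + 135.0·22.90)/2415 = 4.895 mg/L.
Below outfall 3: Q → 2591 ML/d, C = (2415·4.895 + 176.0·58.80)/2591 = 8.556 mg/L.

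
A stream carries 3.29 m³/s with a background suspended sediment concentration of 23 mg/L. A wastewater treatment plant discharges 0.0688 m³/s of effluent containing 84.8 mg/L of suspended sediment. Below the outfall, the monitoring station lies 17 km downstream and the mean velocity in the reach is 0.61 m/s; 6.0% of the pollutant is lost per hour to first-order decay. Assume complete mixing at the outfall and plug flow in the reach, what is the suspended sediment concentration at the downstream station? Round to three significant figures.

15.0 mg/L

Conservation of mass: C = (3.290·23.00 + 0.06880·84.80) / 3.359 = 81.50/3.359 = 24.27 mg/L.
Travel time t = 17·1000 / 0.61 = 27870 s = 7.741 h.
6.0%/h lost → k = −ln(1 − 0.06) = 0.06188 h⁻¹.
Applying C = C₀e^(−kt): 24.27 × 0.6194 = 15.03 mg/L.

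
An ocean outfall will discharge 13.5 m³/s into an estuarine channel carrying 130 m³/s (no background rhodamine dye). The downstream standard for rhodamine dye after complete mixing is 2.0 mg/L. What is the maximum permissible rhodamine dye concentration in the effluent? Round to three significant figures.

21.3 mg/L

At the limit, (Qr·Cr + Qe·Cₑ)/(Qr + Qe) = 2.0:
Cₑ = (143.5·2.0 − 130.0·0) / 13.50 = 21.26 mg/L.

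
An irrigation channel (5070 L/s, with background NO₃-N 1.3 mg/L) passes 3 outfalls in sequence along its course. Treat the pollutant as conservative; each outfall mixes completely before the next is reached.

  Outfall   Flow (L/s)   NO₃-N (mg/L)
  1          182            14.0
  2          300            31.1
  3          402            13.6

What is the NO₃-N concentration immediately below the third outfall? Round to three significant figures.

Below outfall 1: Q → 5252 L/s, C = (5070·1.300 + 182.0·14.00)/5252 = 1.740 mg/L.
Below outfall 2: Q → 5552 L/s, C = (5252·1.740 + 300.0·31.10)/5552 = 3.327 mg/L.
Below outfall 3: Q → 5954 L/s, C = (5552·3.327 + 402.0·13.60)/5954 = 4.020 mg/L.

4.02 mg/L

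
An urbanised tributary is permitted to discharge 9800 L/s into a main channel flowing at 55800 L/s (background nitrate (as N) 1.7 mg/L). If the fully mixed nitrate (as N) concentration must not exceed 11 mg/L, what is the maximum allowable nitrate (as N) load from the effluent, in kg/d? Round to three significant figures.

Mass balance at the limit: 55800·1.700 + 9800·Cₑ = 65600·11 → Cₑ = 63.95 mg/L.
9800 L/s = 9.800 m³/s. Load = 9.800 m³/s × 63.95 g/m³ × 86 400 s/d = 54150 kg/d.

54200 kg/d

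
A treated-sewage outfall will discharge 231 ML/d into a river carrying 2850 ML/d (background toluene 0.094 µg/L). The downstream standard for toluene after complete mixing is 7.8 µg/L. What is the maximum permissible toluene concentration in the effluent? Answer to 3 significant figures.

103 µg/L

At the limit, (Qr·Cr + Qe·Cₑ)/(Qr + Qe) = 7.8:
Cₑ = (3081·7.8 − 2850·0.09400) / 231.0 = 102.9 µg/L.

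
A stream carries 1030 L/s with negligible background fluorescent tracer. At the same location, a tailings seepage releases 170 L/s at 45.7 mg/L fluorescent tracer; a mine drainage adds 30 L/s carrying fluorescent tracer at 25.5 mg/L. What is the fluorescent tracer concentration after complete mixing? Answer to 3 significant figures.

6.94 mg/L

After mixing, C = (1030·0 + 170.0·45.70 + 30.00·25.50) / 1230 = 8534/1230 = 6.938 mg/L.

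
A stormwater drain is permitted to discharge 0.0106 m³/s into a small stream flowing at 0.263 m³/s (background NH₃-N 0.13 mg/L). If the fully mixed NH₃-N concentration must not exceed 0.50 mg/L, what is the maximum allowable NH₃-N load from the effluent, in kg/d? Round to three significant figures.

8.87 kg/d

Mass balance at the limit: 0.2630·0.1300 + 0.01060·Cₑ = 0.2736·0.50 → Cₑ = 9.680 mg/L.
Load = 0.01060 m³/s × 9.680 g/m³ × 86 400 s/d = 8.866 kg/d.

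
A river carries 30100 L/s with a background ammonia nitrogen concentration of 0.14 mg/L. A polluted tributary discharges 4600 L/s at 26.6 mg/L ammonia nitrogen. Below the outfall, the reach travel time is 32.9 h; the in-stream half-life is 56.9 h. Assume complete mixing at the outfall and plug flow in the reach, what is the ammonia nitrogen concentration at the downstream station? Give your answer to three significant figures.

After mixing, C = (30100·0.1400 + 4600·26.60) / 34700 = 126600/34700 = 3.648 mg/L.
Half-life 56.9 h → k = ln 2 / 56.9 = 0.01218 h⁻¹ = 0.2924 d⁻¹.
First-order decay: C = 3.648·exp(−k·t) = 3.648·0.6698 = 2.443 mg/L.

2.44 mg/L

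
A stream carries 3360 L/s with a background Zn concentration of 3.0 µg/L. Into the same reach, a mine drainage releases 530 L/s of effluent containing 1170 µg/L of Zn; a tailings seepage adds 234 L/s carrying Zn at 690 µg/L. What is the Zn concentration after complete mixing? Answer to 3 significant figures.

192 µg/L

Mass balance: C = (3360·3.000 + 530.0·1170 + 234.0·690.0) / 4124 = 791600/4124 = 192.0 µg/L.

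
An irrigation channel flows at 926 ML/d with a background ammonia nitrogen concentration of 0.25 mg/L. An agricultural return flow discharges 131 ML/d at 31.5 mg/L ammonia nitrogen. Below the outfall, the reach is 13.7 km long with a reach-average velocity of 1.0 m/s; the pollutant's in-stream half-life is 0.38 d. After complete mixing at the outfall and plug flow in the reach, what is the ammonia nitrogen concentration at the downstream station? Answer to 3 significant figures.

3.09 mg/L

After mixing, C = (926.0·0.2500 + 131.0·31.50) / 1057 = 4358/1057 = 4.123 mg/L.
Travel time t = 13.7·1000 / 1.0 = 13700 s = 3.806 h.
Half-life 0.38 d → k = ln 2 / 0.38 = 1.824 d⁻¹.
After decay, C = 4.123 × e^(−kt) = 4.123 × 0.7488 = 3.087 mg/L.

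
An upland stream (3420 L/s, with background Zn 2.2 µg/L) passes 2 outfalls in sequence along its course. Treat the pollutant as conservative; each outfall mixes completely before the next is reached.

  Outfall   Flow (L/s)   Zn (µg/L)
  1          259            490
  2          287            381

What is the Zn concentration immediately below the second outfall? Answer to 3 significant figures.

Outfall 1: combined Q = 3679 L/s; C = (3420·2.200 + 259.0·490.0)/3679 = 36.54 µg/L.
Outfall 2: combined Q = 3966 L/s; C = (3679·36.54 + 287.0·381.0)/3966 = 61.47 µg/L.

61.5 µg/L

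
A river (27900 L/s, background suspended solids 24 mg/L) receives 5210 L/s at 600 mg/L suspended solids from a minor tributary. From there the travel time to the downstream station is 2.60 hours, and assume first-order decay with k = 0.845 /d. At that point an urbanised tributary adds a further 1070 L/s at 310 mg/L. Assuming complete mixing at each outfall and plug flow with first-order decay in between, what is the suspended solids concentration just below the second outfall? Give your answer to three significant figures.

After mixing, C = (27900·24.00 + 5210·600.0) / 33110 = 3796000/33110 = 114.6 mg/L; combined flow 33110 L/s.
Decay over the reach: 114.6·exp(−kt) = 114.6·0.9125 = 104.6 mg/L.
Second outfall: C = (33110·104.6 + 1070·310.0)/34180 = 111.0 mg/L.

111 mg/L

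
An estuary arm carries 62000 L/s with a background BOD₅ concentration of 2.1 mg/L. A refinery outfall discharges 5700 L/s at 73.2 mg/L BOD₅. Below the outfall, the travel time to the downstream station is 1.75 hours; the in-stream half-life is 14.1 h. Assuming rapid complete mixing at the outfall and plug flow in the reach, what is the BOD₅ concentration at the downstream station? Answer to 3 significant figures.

Conservation of mass: C = (62000·2.100 + 5700·73.20) / 67700 = 547400/67700 = 8.086 mg/L.
Half-life 14.1 h → k = ln 2 / 14.1 = 0.04916 h⁻¹ = 1.180 d⁻¹.
Applying C = C₀e^(−kt): 8.086 × 0.9176 = 7.420 mg/L.

7.42 mg/L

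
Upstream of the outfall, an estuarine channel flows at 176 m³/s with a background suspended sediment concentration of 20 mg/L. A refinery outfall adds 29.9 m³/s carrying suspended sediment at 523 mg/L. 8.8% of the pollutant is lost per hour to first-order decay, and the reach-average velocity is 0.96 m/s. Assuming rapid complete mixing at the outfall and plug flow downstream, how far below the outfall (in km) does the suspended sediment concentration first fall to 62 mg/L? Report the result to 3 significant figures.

15.2 km

Flow-weighted average: C = (176.0·20.00 + 29.90·523.0) / 205.9 = 19160/205.9 = 93.04 mg/L.
8.8%/h lost → k = −ln(1 − 0.088) = 0.09212 h⁻¹.
Set 93.04·exp(−k·t) = 62 → t = ln(93.04/62)/k = 15860 s = 4.407 h.
Distance = v·t = 0.96·15860 = 15230 m = 15.23 km.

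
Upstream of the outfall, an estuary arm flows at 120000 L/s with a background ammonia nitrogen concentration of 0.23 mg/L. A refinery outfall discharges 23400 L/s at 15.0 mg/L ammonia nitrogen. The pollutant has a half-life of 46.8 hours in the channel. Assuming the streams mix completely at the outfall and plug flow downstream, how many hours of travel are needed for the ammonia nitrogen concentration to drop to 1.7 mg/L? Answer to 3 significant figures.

After mixing, C = (120000·0.2300 + 23400·15.00) / 143400 = 378600/143400 = 2.640 mg/L.
Half-life 46.8 h → k = ln 2 / 46.8 = 0.01481 h⁻¹ = 0.3555 d⁻¹.
2.640·exp(−k·t) = 1.7 → t = ln(2.640/1.7)/k = 107000 s = 29.72 h.

29.7 h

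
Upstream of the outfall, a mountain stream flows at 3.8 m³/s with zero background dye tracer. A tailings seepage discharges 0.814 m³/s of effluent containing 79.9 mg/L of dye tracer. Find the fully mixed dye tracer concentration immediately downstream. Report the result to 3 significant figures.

Mixed concentration C = ΣQC/ΣQ = (3.800·0 + 0.8140·79.90) / 4.614 = 65.04/4.614 = 14.10 mg/L.

14.1 mg/L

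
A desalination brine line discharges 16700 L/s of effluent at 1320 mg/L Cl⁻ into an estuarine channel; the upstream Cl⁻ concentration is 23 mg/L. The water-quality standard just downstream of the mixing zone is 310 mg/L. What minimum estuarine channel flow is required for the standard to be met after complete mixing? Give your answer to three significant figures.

Set C_mix = 310: (Q·23.00 + 16700·1320) / (Q + 16700) = 310
→ Q = 16700·(1320 − 310)/(310 − 23.00) = 58770 L/s.

58800 L/s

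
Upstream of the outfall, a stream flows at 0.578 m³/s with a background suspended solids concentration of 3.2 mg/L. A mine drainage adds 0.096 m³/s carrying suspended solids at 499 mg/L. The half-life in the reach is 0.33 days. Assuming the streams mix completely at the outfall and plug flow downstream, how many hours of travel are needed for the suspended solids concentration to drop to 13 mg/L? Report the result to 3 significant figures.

19.8 h

After mixing, C = (0.5780·3.200 + 0.09600·499.0) / 0.6740 = 49.75/0.6740 = 73.82 mg/L.
Half-life 0.33 d → k = ln 2 / 0.33 = 2.100 d⁻¹.
73.82·exp(−k·t) = 13 → t = ln(73.82/13)/k = 71440 s = 19.84 h.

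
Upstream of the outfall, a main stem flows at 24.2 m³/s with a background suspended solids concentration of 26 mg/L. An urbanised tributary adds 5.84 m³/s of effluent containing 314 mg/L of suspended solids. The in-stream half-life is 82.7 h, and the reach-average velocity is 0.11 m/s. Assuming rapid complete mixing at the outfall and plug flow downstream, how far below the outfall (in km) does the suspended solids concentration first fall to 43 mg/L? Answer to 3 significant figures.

30.5 km

After mixing, C = (24.20·26.00 + 5.840·314.0) / 30.04 = 2463/30.04 = 81.99 mg/L.
Half-life 82.7 h → k = ln 2 / 82.7 = 0.008381 h⁻¹ = 0.2012 d⁻¹.
Set 81.99·exp(−k·t) = 43 → t = ln(81.99/43)/k = 277200 s = 77.00 h.
Distance = v·t = 0.11·277200 = 30490 m = 30.49 km.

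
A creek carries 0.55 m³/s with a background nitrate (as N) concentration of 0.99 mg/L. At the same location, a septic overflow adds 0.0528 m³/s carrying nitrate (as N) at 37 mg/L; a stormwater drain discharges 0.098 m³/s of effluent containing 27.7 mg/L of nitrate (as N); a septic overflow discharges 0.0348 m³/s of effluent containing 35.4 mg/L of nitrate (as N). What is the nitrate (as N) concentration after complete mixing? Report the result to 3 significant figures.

Mass balance: C = (0.5500·0.9900 + 0.05280·37.00 + 0.09800·27.70 + 0.03480·35.40) / 0.7356 = 6.445/0.7356 = 8.761 mg/L.

8.76 mg/L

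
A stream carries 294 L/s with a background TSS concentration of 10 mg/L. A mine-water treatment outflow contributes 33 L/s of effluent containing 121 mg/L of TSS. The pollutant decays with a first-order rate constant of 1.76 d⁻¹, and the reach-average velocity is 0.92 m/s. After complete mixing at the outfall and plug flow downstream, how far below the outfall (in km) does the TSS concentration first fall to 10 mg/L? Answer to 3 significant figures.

33.9 km

Mass balance: C = (294.0·10.00 + 33.00·121.0) / 327.0 = 6933/327.0 = 21.20 mg/L.
Set 21.20·exp(−k·t) = 10 → t = ln(21.20/10)/k = 36890 s = 10.25 h.
Distance = v·t = 0.92·36890 = 33940 m = 33.94 km.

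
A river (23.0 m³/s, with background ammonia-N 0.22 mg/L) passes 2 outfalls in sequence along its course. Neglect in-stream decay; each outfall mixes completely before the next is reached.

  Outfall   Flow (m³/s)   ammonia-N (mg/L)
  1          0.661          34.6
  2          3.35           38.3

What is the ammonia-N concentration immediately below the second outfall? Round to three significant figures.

5.78 mg/L

Below outfall 1: Q → 23.66 m³/s, C = (23.00·0.2200 + 0.6610·34.60)/23.66 = 1.180 mg/L.
Below outfall 2: Q → 27.01 m³/s, C = (23.66·1.180 + 3.350·38.30)/27.01 = 5.784 mg/L.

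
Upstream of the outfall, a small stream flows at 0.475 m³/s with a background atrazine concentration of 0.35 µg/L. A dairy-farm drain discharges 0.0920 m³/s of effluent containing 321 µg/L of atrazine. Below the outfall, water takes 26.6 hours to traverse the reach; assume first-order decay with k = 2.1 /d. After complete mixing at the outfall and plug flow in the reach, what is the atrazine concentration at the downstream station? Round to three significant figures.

5.11 µg/L

Mass balance: C = (0.4750·0.3500 + 0.09200·321.0) / 0.5670 = 29.70/0.5670 = 52.38 µg/L.
First-order decay: C = 52.38·exp(−k·t) = 52.38·0.09754 = 5.109 µg/L.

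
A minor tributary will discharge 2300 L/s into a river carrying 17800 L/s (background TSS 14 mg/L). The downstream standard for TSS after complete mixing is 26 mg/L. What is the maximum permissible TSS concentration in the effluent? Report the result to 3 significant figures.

119 mg/L

At the limit, (Qr·Cr + Qe·Cₑ)/(Qr + Qe) = 26:
Cₑ = (20100·26 − 17800·14.00) / 2300 = 118.9 mg/L.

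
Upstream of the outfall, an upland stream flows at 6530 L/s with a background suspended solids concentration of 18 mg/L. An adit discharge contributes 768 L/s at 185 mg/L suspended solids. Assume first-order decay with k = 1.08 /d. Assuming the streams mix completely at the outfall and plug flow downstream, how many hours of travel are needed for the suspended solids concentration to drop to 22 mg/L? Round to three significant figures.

10.7 h

After mixing, C = (6530·18.00 + 768.0·185.0) / 7298 = 259600/7298 = 35.57 mg/L.
35.57·exp(−k·t) = 22 → t = ln(35.57/22)/k = 38450 s = 10.68 h.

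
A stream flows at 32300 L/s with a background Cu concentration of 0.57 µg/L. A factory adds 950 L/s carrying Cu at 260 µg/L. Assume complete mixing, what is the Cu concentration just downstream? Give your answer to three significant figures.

After mixing, C = (32300·0.5700 + 950.0·260.0) / 33250 = 265400/33250 = 7.982 µg/L.

7.98 µg/L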